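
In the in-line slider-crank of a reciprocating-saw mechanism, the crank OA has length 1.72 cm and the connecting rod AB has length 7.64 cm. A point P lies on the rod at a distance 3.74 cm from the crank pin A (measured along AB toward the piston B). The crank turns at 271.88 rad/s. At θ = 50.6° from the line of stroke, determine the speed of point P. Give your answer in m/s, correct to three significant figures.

4.16

ω = 271.9 rad/s.  Crank-pin speed |V_A| = rω = 4.6763 m/s, perpendicular to OA.
Rod angle: sinφ = −(r/L) sinθ ⇒ φ = -10.019°; ω_rod = −rω cosθ/√(L²−r²sin²θ) = -39.453 rad/s.
V_P = V_A + ω_rod × AP, with AP = 0.0374 m along the rod.
Components: V_Px = −rω sinθ − a·ω_rod·sinφ = -3.8703 m/s;  V_Py = rω cosθ + a·ω_rod·cosφ = +1.5152 m/s.
|V_P| = √(V_Px² + V_Py²) = 4.1563 m/s.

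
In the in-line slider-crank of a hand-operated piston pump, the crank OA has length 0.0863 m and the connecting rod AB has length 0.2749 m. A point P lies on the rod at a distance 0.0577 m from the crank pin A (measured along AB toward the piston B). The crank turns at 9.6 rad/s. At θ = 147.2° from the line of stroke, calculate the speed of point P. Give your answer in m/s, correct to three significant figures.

0.694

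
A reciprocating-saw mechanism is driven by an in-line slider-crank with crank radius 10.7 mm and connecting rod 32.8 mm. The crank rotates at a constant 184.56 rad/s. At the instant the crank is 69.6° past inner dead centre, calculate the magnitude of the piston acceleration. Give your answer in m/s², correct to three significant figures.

ω = 184.6 rad/s
x(θ) = r cosθ + √(L² − r² sin²θ); with ω constant, a = ω²·d²x/dθ².
d²x/dθ² = −r cosθ − r²(cos2θ)/√u − r⁴ sin²2θ/(4u^{3/2}),  u = L² − r² sin²θ = 0.000975261 m².
Substituting r = 0.0107 m, L = 0.0328 m, θ = 69.6°: d²x/dθ² = -0.0010004 m.
a = ω²·d²x/dθ² = (184.6)²·(-0.0010004) = -34.077 m/s²;  |a| = 34.077 m/s².

34.1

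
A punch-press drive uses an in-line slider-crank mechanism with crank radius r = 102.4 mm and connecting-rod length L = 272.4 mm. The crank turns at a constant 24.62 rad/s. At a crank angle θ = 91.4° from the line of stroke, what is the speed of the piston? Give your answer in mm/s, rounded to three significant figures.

2500

ω = 24.62 rad/s
For an in-line slider-crank, x = r cosθ + √(L² − r² sin²θ), so v = −rω sinθ·[1 + r cosθ/√(L² − r² sin²θ)].
With r = 0.1024 m, L = 0.2724 m, θ = 91.4°: √(L² − r² sin²θ) = 0.25243 m.
v = −0.1024·24.62·0.99970·[1 + 0.1024·-0.02443/0.25243] = -2.4954 m/s.
|v| = 2.4954 m/s = 2495.4 mm/s.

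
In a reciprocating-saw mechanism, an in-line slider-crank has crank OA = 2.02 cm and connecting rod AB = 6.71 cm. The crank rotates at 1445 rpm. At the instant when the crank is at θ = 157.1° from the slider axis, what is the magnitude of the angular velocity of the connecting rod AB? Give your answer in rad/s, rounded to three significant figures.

42.3

ω = 151.3 rad/s (converted from 1445 rpm).
The rod makes angle φ with the slider axis where L sinφ = r sinθ; differentiating, L cosφ·φ̇ = r ω cosθ.
L cosφ = √(L² − r² sin²θ) = 0.066638 m.
|ω_rod| = r ω |cosθ| / √(L² − r² sin²θ) = 0.0202·151.3·0.92119/0.066638 = 42.254 rad/s.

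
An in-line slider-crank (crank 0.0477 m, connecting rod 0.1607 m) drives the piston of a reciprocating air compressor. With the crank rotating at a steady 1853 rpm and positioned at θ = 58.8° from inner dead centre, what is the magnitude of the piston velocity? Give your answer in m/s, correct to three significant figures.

ω = 2π·1853/60 = 194 rad/s
For an in-line slider-crank, x = r cosθ + √(L² − r² sin²θ), so v = −rω sinθ·[1 + r cosθ/√(L² − r² sin²θ)].
With r = 0.0477 m, L = 0.1607 m, θ = 58.8°: √(L² − r² sin²θ) = 0.15543 m.
v = −0.0477·194·0.85536·[1 + 0.0477·0.51803/0.15543] = -9.1759 m/s.
|v| = 9.1759 m/s.

9.18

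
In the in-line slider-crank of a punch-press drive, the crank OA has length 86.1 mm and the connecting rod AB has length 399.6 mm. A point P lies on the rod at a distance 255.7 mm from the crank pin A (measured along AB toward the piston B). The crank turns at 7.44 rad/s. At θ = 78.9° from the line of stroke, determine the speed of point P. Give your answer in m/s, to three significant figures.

ω = 7.44 rad/s.  Crank-pin speed |V_A| = rω = 0.64058 m/s, perpendicular to OA.
Rod angle: sinφ = −(r/L) sinθ ⇒ φ = -12.206°; ω_rod = −rω cosθ/√(L²−r²sin²θ) = -0.31576 rad/s.
V_P = V_A + ω_rod × AP, with AP = 0.2557 m along the rod.
Components: V_Px = −rω sinθ − a·ω_rod·sinφ = -0.64567 m/s;  V_Py = rω cosθ + a·ω_rod·cosφ = +0.044411 m/s.
|V_P| = √(V_Px² + V_Py²) = 0.6472 m/s.

0.647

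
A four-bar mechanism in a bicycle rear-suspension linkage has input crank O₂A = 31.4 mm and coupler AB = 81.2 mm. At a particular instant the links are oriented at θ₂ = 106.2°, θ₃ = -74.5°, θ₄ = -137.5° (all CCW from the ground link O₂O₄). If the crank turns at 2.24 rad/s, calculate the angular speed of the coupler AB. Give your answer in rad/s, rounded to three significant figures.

ω₂ = 2.24 rad/s
Differentiating the loop-closure r₂e^{iθ₂}+r₃e^{iθ₃}=r₁+r₄e^{iθ₄} gives r₂ω₂e^{iθ₂}+r₃ω₃e^{iθ₃}=r₄ω₄e^{iθ₄}.
Eliminating the other unknown: ω₃ = r₂ω₂ sin(θ₄−θ₂) / [r₃ sin(θ₃−θ₄)].
Numerator sine = +0.89649; denominator sine = +0.89101.
Result = 0.0314·2.24·(+0.89649) / (0.0812·(+0.89101)) = +0.87153 rad/s; magnitude 0.87153 rad/s.

0.872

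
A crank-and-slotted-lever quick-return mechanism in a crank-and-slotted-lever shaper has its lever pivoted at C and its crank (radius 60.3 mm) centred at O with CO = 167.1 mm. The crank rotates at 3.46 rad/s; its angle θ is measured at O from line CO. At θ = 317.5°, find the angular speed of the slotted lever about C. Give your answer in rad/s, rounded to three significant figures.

ω = 3.46 rad/s
Crank pin A relative to C: A = (d + r cosθ, r sinθ); lever angle φ = atan2(r sinθ, d + r cosθ).
Differentiating tanφ: φ̇ = rω(d cosθ + r)/(d² + r² + 2dr cosθ).
d² + r² + 2dr cosθ = |CA|² = 0.0464163 m²;  d cosθ + r = +0.1835 m.
|ω_lever| = |0.0603·3.46·+0.1835| / 0.0464163 = 0.82482 rad/s.

0.825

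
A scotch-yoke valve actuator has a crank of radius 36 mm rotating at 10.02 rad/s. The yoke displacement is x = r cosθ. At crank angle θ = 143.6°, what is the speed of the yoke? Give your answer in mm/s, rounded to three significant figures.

ω = 10.02 rad/s
x = r cosθ ⇒ ẋ = −rω sinθ.
|v| = rω|sinθ| = 0.036·10.02·|sin 143.6°| = 0.21406 m/s = 214.06 mm/s.

214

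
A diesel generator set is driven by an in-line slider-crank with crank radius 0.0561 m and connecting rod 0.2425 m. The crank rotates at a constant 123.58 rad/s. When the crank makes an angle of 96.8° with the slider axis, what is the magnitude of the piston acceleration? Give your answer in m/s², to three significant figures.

299

ω = 123.6 rad/s
x(θ) = r cosθ + √(L² − r² sin²θ); with ω constant, a = ω²·d²x/dθ².
d²x/dθ² = −r cosθ − r²(cos2θ)/√u − r⁴ sin²2θ/(4u^{3/2}),  u = L² − r² sin²θ = 0.0557032 m².
Substituting r = 0.0561 m, L = 0.2425 m, θ = 96.8°: d²x/dθ² = +0.019593 m.
a = ω²·d²x/dθ² = (123.6)²·(+0.019593) = +299.22 m/s²;  |a| = 299.22 m/s².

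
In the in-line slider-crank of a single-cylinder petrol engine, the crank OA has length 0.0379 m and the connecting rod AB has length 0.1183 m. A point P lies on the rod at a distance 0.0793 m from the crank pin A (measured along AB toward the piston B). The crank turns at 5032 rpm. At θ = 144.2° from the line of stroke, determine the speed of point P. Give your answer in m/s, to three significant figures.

11.0

ω = 526.9 rad/s.  Crank-pin speed |V_A| = rω = 19.971 m/s, perpendicular to OA.
Rod angle: sinφ = −(r/L) sinθ ⇒ φ = -10.801°; ω_rod = −rω cosθ/√(L²−r²sin²θ) = +139.39 rad/s.
V_P = V_A + ω_rod × AP, with AP = 0.0793 m along the rod.
Components: V_Px = −rω sinθ − a·ω_rod·sinφ = -9.6109 m/s;  V_Py = rω cosθ + a·ω_rod·cosφ = -5.34 m/s.
|V_P| = √(V_Px² + V_Py²) = 10.995 m/s.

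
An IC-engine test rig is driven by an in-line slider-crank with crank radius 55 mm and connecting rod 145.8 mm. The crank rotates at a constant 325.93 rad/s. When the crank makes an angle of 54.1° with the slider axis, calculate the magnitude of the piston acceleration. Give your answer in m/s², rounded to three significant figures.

2780

ω = 325.9 rad/s
x(θ) = r cosθ + √(L² − r² sin²θ); with ω constant, a = ω²·d²x/dθ².
d²x/dθ² = −r cosθ − r²(cos2θ)/√u − r⁴ sin²2θ/(4u^{3/2}),  u = L² − r² sin²θ = 0.0192727 m².
Substituting r = 0.055 m, L = 0.1458 m, θ = 54.1°: d²x/dθ² = -0.026216 m.
a = ω²·d²x/dθ² = (325.9)²·(-0.026216) = -2785 m/s²;  |a| = 2785 m/s².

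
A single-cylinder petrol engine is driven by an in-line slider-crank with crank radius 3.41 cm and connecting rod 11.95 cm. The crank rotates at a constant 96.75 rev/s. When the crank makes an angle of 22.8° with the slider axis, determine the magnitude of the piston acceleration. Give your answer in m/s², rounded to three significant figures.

ω = 2π·96.8 = 607.9 rad/s
x(θ) = r cosθ + √(L² − r² sin²θ); with ω constant, a = ω²·d²x/dθ².
d²x/dθ² = −r cosθ − r²(cos2θ)/√u − r⁴ sin²2θ/(4u^{3/2}),  u = L² − r² sin²θ = 0.0141056 m².
Substituting r = 0.0341 m, L = 0.1195 m, θ = 22.8°: d²x/dθ² = -0.038389 m.
a = ω²·d²x/dθ² = (607.9)²·(-0.038389) = -14186 m/s²;  |a| = 14186 m/s².

14200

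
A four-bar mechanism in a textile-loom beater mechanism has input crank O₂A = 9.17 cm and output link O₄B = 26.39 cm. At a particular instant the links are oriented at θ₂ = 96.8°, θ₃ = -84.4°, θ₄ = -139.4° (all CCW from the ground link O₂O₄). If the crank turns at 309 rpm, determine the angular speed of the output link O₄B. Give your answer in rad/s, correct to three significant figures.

ω₂ = 32.36 rad/s (from 309 rpm).
Differentiating the loop-closure r₂e^{iθ₂}+r₃e^{iθ₃}=r₁+r₄e^{iθ₄} gives r₂ω₂e^{iθ₂}+r₃ω₃e^{iθ₃}=r₄ω₄e^{iθ₄}.
Eliminating the other unknown: ω₄ = r₂ω₂ sin(θ₂−θ₃) / [r₄ sin(θ₄−θ₃)].
Numerator sine = -0.02094; denominator sine = -0.81915.
Result = 0.0917·32.36·(-0.02094) / (0.2639·(-0.81915)) = +0.28746 rad/s; magnitude 0.28746 rad/s.

0.287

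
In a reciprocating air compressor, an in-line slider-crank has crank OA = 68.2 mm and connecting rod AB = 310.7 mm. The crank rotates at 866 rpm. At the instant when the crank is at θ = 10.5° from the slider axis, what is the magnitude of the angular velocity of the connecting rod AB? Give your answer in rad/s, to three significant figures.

19.6

ω = 90.69 rad/s (converted from 866 rpm).
The rod makes angle φ with the slider axis where L sinφ = r sinθ; differentiating, L cosφ·φ̇ = r ω cosθ.
L cosφ = √(L² − r² sin²θ) = 0.31045 m.
|ω_rod| = r ω |cosθ| / √(L² − r² sin²θ) = 0.0682·90.69·0.98325/0.31045 = 19.589 rad/s.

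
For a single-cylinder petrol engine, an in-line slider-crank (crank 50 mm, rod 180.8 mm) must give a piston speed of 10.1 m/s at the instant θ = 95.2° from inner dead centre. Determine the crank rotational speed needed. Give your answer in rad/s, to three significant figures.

208

For an in-line slider-crank, |v_piston| = rω|sinθ|·[1 + r cosθ/√(L² − r² sin²θ)].
With r = 0.05 m, L = 0.1808 m, θ = 95.2°: the bracketed kinematic factor |dx/dθ| = 0.048496 m.
ω = v/|dx/dθ| = 10.1/0.048496 = 208.26 rad/s.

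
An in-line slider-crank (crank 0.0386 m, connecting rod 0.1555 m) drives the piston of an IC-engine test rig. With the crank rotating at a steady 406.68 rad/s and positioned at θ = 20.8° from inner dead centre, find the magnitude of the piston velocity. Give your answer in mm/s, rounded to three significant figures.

6870

ω = 406.7 rad/s
For an in-line slider-crank, x = r cosθ + √(L² − r² sin²θ), so v = −rω sinθ·[1 + r cosθ/√(L² − r² sin²θ)].
With r = 0.0386 m, L = 0.1555 m, θ = 20.8°: √(L² − r² sin²θ) = 0.15489 m.
v = −0.0386·406.7·0.35511·[1 + 0.0386·0.93483/0.15489] = -6.873 m/s.
|v| = 6.873 m/s = 6873 mm/s.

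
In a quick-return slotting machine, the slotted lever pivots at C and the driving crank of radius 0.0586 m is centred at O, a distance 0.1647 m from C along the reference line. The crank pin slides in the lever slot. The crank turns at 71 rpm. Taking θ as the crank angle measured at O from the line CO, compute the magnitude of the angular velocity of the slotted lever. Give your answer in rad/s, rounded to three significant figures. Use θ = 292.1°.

ω = 7.435 rad/s (from 71 rpm).
Crank pin A relative to C: A = (d + r cosθ, r sinθ); lever angle φ = atan2(r sinθ, d + r cosθ).
Differentiating tanφ: φ̇ = rω(d cosθ + r)/(d² + r² + 2dr cosθ).
d² + r² + 2dr cosθ = |CA|² = 0.0378222 m²;  d cosθ + r = +0.12056 m.
|ω_lever| = |0.0586·7.435·+0.12056| / 0.0378222 = 1.3889 rad/s.

1.39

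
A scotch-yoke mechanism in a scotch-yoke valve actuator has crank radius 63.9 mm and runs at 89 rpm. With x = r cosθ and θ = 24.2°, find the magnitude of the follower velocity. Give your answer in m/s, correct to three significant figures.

0.244

ω = 9.32 rad/s (from 89 rpm).
x = r cosθ ⇒ ẋ = −rω sinθ.
|v| = rω|sinθ| = 0.0639·9.32·|sin 24.2°| = 0.24413 m/s.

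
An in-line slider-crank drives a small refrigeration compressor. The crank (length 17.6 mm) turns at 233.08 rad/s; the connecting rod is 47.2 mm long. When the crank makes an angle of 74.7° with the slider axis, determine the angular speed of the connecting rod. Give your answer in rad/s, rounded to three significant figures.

ω = 233.1 rad/s
The rod makes angle φ with the slider axis where L sinφ = r sinθ; differentiating, L cosφ·φ̇ = r ω cosθ.
L cosφ = √(L² − r² sin²θ) = 0.044041 m.
|ω_rod| = r ω |cosθ| / √(L² − r² sin²θ) = 0.0176·233.1·0.26387/0.044041 = 24.578 rad/s.

24.6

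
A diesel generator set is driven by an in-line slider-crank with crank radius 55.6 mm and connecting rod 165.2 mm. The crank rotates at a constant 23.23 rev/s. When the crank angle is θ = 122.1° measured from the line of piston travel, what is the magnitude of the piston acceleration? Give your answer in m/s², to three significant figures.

800

ω = 2π·23.2 = 146 rad/s
x(θ) = r cosθ + √(L² − r² sin²θ); with ω constant, a = ω²·d²x/dθ².
d²x/dθ² = −r cosθ − r²(cos2θ)/√u − r⁴ sin²2θ/(4u^{3/2}),  u = L² − r² sin²θ = 0.0250726 m².
Substituting r = 0.0556 m, L = 0.1652 m, θ = 122.1°: d²x/dθ² = +0.037555 m.
a = ω²·d²x/dθ² = (146)²·(+0.037555) = +800.07 m/s²;  |a| = 800.07 m/s².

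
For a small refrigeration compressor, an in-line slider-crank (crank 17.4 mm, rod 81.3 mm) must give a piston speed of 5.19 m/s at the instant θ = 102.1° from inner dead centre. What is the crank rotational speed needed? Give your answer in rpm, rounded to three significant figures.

3050

For an in-line slider-crank, |v_piston| = rω|sinθ|·[1 + r cosθ/√(L² − r² sin²θ)].
With r = 0.0174 m, L = 0.0813 m, θ = 102.1°: the bracketed kinematic factor |dx/dθ| = 0.016233 m.
ω = v/|dx/dθ| = 5.19/0.016233 = 319.72 rad/s.
N = 60ω/(2π) = 3053.1 rpm.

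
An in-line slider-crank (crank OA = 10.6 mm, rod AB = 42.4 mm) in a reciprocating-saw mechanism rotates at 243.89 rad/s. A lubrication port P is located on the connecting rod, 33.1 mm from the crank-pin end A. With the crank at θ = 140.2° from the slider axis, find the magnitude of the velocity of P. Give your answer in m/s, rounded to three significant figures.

1.47

ω = 243.9 rad/s.  Crank-pin speed |V_A| = rω = 2.5852 m/s, perpendicular to OA.
Rod angle: sinφ = −(r/L) sinθ ⇒ φ = -9.208°; ω_rod = −rω cosθ/√(L²−r²sin²θ) = +47.456 rad/s.
V_P = V_A + ω_rod × AP, with AP = 0.0331 m along the rod.
Components: V_Px = −rω sinθ − a·ω_rod·sinφ = -1.4035 m/s;  V_Py = rω cosθ + a·ω_rod·cosφ = -0.43565 m/s.
|V_P| = √(V_Px² + V_Py²) = 1.4695 m/s.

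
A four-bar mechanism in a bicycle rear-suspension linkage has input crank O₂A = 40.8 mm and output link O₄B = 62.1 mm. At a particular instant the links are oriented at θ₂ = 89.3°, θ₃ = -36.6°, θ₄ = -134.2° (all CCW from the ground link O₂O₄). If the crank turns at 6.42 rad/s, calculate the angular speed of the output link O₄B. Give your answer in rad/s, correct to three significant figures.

3.45

ω₂ = 6.42 rad/s
Differentiating the loop-closure r₂e^{iθ₂}+r₃e^{iθ₃}=r₁+r₄e^{iθ₄} gives r₂ω₂e^{iθ₂}+r₃ω₃e^{iθ₃}=r₄ω₄e^{iθ₄}.
Eliminating the other unknown: ω₄ = r₂ω₂ sin(θ₂−θ₃) / [r₄ sin(θ₄−θ₃)].
Numerator sine = +0.81004; denominator sine = -0.99122.
Result = 0.0408·6.42·(+0.81004) / (0.0621·(-0.99122)) = -3.447 rad/s; magnitude 3.447 rad/s.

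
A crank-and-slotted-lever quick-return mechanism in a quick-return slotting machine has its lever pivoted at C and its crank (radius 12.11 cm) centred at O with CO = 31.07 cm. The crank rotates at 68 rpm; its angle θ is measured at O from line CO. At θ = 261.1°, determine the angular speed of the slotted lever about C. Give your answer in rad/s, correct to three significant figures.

ω = 7.121 rad/s (from 68 rpm).
Crank pin A relative to C: A = (d + r cosθ, r sinθ); lever angle φ = atan2(r sinθ, d + r cosθ).
Differentiating tanφ: φ̇ = rω(d cosθ + r)/(d² + r² + 2dr cosθ).
d² + r² + 2dr cosθ = |CA|² = 0.0995575 m²;  d cosθ + r = +0.073031 m.
|ω_lever| = |0.1211·7.121·+0.073031| / 0.0995575 = 0.63258 rad/s.

0.633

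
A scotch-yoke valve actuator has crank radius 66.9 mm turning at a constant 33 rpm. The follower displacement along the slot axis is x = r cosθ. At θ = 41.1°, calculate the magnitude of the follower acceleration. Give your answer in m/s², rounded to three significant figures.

0.602

ω = 3.456 rad/s (from 33 rpm).
x = r cosθ ⇒ ẍ = −rω² cosθ (ω constant).
|a| = rω²|cosθ| = 0.0669·(3.456)²·|cos 41.1°| = 0.60205 m/s².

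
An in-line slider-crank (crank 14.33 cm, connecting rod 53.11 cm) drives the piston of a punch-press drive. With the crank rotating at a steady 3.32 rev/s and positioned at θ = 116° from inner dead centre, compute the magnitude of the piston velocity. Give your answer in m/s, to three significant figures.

ω = 2π·3.32 = 20.86 rad/s
For an in-line slider-crank, x = r cosθ + √(L² − r² sin²θ), so v = −rω sinθ·[1 + r cosθ/√(L² − r² sin²θ)].
With r = 0.1433 m, L = 0.5311 m, θ = 116°: √(L² − r² sin²θ) = 0.51525 m.
v = −0.1433·20.86·0.89879·[1 + 0.1433·-0.43837/0.51525] = -2.3592 m/s.
|v| = 2.3592 m/s.

2.36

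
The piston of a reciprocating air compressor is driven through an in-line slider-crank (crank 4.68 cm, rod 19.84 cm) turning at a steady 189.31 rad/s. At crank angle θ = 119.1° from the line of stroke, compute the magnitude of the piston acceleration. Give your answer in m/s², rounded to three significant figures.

1020

ω = 189.3 rad/s
x(θ) = r cosθ + √(L² − r² sin²θ); with ω constant, a = ω²·d²x/dθ².
d²x/dθ² = −r cosθ − r²(cos2θ)/√u − r⁴ sin²2θ/(4u^{3/2}),  u = L² − r² sin²θ = 0.0376904 m².
Substituting r = 0.0468 m, L = 0.1984 m, θ = 119.1°: d²x/dθ² = +0.028587 m.
a = ω²·d²x/dθ² = (189.3)²·(+0.028587) = +1024.5 m/s²;  |a| = 1024.5 m/s².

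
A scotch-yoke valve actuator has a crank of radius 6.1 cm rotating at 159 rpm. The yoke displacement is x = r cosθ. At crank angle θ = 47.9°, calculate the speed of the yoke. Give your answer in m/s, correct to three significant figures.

0.754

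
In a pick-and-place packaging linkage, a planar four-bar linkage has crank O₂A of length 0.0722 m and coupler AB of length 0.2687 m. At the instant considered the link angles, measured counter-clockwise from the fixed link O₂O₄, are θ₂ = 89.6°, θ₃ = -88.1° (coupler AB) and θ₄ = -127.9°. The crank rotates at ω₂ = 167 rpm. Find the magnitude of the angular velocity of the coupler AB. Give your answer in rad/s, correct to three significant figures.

4.47

ω₂ = 17.49 rad/s (from 167 rpm).
Differentiating the loop-closure r₂e^{iθ₂}+r₃e^{iθ₃}=r₁+r₄e^{iθ₄} gives r₂ω₂e^{iθ₂}+r₃ω₃e^{iθ₃}=r₄ω₄e^{iθ₄}.
Eliminating the other unknown: ω₃ = r₂ω₂ sin(θ₄−θ₂) / [r₃ sin(θ₃−θ₄)].
Numerator sine = +0.60876; denominator sine = +0.64011.
Result = 0.0722·17.49·(+0.60876) / (0.2687·(+0.64011)) = +4.469 rad/s; magnitude 4.469 rad/s.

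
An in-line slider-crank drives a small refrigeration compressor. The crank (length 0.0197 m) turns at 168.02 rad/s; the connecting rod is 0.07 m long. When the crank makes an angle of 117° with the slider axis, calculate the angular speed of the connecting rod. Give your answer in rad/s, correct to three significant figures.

ω = 168 rad/s
The rod makes angle φ with the slider axis where L sinφ = r sinθ; differentiating, L cosφ·φ̇ = r ω cosθ.
L cosφ = √(L² − r² sin²θ) = 0.067764 m.
|ω_rod| = r ω |cosθ| / √(L² − r² sin²θ) = 0.0197·168·0.45399/0.067764 = 22.176 rad/s.

22.2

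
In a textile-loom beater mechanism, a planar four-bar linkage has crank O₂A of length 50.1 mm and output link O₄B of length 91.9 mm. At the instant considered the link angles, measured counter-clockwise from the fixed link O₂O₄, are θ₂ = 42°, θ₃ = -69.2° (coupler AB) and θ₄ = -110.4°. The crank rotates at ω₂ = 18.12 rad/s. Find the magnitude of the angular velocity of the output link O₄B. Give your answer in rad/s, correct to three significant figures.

14.0

ω₂ = 18.12 rad/s
Differentiating the loop-closure r₂e^{iθ₂}+r₃e^{iθ₃}=r₁+r₄e^{iθ₄} gives r₂ω₂e^{iθ₂}+r₃ω₃e^{iθ₃}=r₄ω₄e^{iθ₄}.
Eliminating the other unknown: ω₄ = r₂ω₂ sin(θ₂−θ₃) / [r₄ sin(θ₄−θ₃)].
Numerator sine = +0.93232; denominator sine = -0.65869.
Result = 0.0501·18.12·(+0.93232) / (0.0919·(-0.65869)) = -13.982 rad/s; magnitude 13.982 rad/s.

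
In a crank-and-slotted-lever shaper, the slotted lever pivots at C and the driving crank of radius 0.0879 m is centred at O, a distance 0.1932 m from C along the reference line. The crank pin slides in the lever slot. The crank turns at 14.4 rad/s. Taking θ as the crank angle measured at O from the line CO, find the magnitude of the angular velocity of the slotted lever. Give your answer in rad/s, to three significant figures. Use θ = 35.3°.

ω = 14.4 rad/s
Crank pin A relative to C: A = (d + r cosθ, r sinθ); lever angle φ = atan2(r sinθ, d + r cosθ).
Differentiating tanφ: φ̇ = rω(d cosθ + r)/(d² + r² + 2dr cosθ).
d² + r² + 2dr cosθ = |CA|² = 0.0727724 m²;  d cosθ + r = +0.24558 m.
|ω_lever| = |0.0879·14.4·+0.24558| / 0.0727724 = 4.2714 rad/s.

4.27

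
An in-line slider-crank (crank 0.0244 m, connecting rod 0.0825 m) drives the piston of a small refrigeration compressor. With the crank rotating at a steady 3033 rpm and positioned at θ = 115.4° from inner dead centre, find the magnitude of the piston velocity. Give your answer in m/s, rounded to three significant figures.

ω = 2π·3033/60 = 317.6 rad/s
For an in-line slider-crank, x = r cosθ + √(L² − r² sin²θ), so v = −rω sinθ·[1 + r cosθ/√(L² − r² sin²θ)].
With r = 0.0244 m, L = 0.0825 m, θ = 115.4°: √(L² − r² sin²θ) = 0.079501 m.
v = −0.0244·317.6·0.90334·[1 + 0.0244·-0.42894/0.079501] = -6.0791 m/s.
|v| = 6.0791 m/s.

6.08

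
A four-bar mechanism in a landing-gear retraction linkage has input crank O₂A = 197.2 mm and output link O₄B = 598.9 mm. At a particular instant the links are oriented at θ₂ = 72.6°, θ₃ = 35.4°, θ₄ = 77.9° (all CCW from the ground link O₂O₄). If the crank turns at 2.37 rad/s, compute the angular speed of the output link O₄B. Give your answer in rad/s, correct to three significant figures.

ω₂ = 2.37 rad/s
Differentiating the loop-closure r₂e^{iθ₂}+r₃e^{iθ₃}=r₁+r₄e^{iθ₄} gives r₂ω₂e^{iθ₂}+r₃ω₃e^{iθ₃}=r₄ω₄e^{iθ₄}.
Eliminating the other unknown: ω₄ = r₂ω₂ sin(θ₂−θ₃) / [r₄ sin(θ₄−θ₃)].
Numerator sine = +0.60460; denominator sine = +0.67559.
Result = 0.1972·2.37·(+0.60460) / (0.5989·(+0.67559)) = +0.69837 rad/s; magnitude 0.69837 rad/s.

0.698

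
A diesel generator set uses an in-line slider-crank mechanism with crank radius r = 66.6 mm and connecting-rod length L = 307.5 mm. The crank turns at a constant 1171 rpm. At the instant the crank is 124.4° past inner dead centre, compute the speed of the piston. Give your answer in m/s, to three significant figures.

ω = 2π·1171/60 = 122.6 rad/s
For an in-line slider-crank, x = r cosθ + √(L² − r² sin²θ), so v = −rω sinθ·[1 + r cosθ/√(L² − r² sin²θ)].
With r = 0.0666 m, L = 0.3075 m, θ = 124.4°: √(L² − r² sin²θ) = 0.30255 m.
v = −0.0666·122.6·0.82511·[1 + 0.0666·-0.56497/0.30255] = -5.9006 m/s.
|v| = 5.9006 m/s.

5.90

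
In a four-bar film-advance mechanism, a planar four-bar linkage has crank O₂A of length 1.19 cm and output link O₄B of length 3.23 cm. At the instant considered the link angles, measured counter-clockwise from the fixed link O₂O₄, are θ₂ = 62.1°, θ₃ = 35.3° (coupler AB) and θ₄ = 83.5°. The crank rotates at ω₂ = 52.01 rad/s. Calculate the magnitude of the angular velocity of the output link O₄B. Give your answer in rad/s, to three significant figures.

11.6

ω₂ = 52.01 rad/s
Differentiating the loop-closure r₂e^{iθ₂}+r₃e^{iθ₃}=r₁+r₄e^{iθ₄} gives r₂ω₂e^{iθ₂}+r₃ω₃e^{iθ₃}=r₄ω₄e^{iθ₄}.
Eliminating the other unknown: ω₄ = r₂ω₂ sin(θ₂−θ₃) / [r₄ sin(θ₄−θ₃)].
Numerator sine = +0.45088; denominator sine = +0.74548.
Result = 0.0119·52.01·(+0.45088) / (0.0323·(+0.74548)) = +11.589 rad/s; magnitude 11.589 rad/s.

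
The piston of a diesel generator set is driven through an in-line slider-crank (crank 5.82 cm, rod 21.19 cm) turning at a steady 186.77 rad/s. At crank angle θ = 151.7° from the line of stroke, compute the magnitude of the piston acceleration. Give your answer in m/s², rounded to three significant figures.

1470

ω = 186.8 rad/s
x(θ) = r cosθ + √(L² − r² sin²θ); with ω constant, a = ω²·d²x/dθ².
d²x/dθ² = −r cosθ − r²(cos2θ)/√u − r⁴ sin²2θ/(4u^{3/2}),  u = L² − r² sin²θ = 0.0441403 m².
Substituting r = 0.0582 m, L = 0.2119 m, θ = 151.7°: d²x/dθ² = +0.042153 m.
a = ω²·d²x/dθ² = (186.8)²·(+0.042153) = +1470.4 m/s²;  |a| = 1470.4 m/s².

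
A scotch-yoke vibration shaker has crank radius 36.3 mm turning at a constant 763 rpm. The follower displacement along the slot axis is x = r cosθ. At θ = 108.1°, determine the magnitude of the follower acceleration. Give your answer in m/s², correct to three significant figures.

72.0

ω = 79.9 rad/s (from 763 rpm).
x = r cosθ ⇒ ẍ = −rω² cosθ (ω constant).
|a| = rω²|cosθ| = 0.0363·(79.9)²·|cos 108.1°| = 71.998 m/s².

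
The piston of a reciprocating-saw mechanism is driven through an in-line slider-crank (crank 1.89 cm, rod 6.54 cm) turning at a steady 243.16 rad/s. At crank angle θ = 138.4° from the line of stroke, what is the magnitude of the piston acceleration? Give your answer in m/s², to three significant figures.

790

ω = 243.2 rad/s
x(θ) = r cosθ + √(L² − r² sin²θ); with ω constant, a = ω²·d²x/dθ².
d²x/dθ² = −r cosθ − r²(cos2θ)/√u − r⁴ sin²2θ/(4u^{3/2}),  u = L² − r² sin²θ = 0.0041197 m².
Substituting r = 0.0189 m, L = 0.0654 m, θ = 138.4°: d²x/dθ² = +0.013355 m.
a = ω²·d²x/dθ² = (243.2)²·(+0.013355) = +789.67 m/s²;  |a| = 789.67 m/s².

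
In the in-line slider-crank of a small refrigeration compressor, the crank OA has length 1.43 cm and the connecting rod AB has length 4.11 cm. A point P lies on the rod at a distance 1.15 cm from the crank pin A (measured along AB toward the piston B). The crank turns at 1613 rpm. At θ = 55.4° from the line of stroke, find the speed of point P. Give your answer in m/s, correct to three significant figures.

2.32

ω = 168.9 rad/s.  Crank-pin speed |V_A| = rω = 2.4155 m/s, perpendicular to OA.
Rod angle: sinφ = −(r/L) sinθ ⇒ φ = -16.642°; ω_rod = −rω cosθ/√(L²−r²sin²θ) = -34.831 rad/s.
V_P = V_A + ω_rod × AP, with AP = 0.0115 m along the rod.
Components: V_Px = −rω sinθ − a·ω_rod·sinφ = -2.103 m/s;  V_Py = rω cosθ + a·ω_rod·cosφ = +0.98782 m/s.
|V_P| = √(V_Px² + V_Py²) = 2.3234 m/s.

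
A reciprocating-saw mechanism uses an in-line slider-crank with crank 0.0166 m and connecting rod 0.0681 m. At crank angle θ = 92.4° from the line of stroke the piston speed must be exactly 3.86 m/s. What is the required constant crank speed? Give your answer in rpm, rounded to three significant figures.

2250

For an in-line slider-crank, |v_piston| = rω|sinθ|·[1 + r cosθ/√(L² − r² sin²θ)].
With r = 0.0166 m, L = 0.0681 m, θ = 92.4°: the bracketed kinematic factor |dx/dθ| = 0.016411 m.
ω = v/|dx/dθ| = 3.86/0.016411 = 235.21 rad/s.
N = 60ω/(2π) = 2246.1 rpm.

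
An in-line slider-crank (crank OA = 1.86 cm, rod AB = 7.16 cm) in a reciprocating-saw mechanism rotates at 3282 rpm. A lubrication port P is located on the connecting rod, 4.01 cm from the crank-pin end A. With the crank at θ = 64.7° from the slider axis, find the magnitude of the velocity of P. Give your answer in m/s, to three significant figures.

ω = 343.7 rad/s.  Crank-pin speed |V_A| = rω = 6.3926 m/s, perpendicular to OA.
Rod angle: sinφ = −(r/L) sinθ ⇒ φ = -13.583°; ω_rod = −rω cosθ/√(L²−r²sin²θ) = -39.254 rad/s.
V_P = V_A + ω_rod × AP, with AP = 0.0401 m along the rod.
Components: V_Px = −rω sinθ − a·ω_rod·sinφ = -6.1492 m/s;  V_Py = rω cosθ + a·ω_rod·cosφ = +1.2019 m/s.
|V_P| = √(V_Px² + V_Py²) = 6.2655 m/s.

6.27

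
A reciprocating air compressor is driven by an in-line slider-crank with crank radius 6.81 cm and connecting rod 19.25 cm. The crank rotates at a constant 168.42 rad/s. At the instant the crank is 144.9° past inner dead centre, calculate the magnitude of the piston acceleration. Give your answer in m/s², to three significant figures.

1320

ω = 168.4 rad/s
x(θ) = r cosθ + √(L² − r² sin²θ); with ω constant, a = ω²·d²x/dθ².
d²x/dθ² = −r cosθ − r²(cos2θ)/√u − r⁴ sin²2θ/(4u^{3/2}),  u = L² − r² sin²θ = 0.0355229 m².
Substituting r = 0.0681 m, L = 0.1925 m, θ = 144.9°: d²x/dθ² = +0.04667 m.
a = ω²·d²x/dθ² = (168.4)²·(+0.04667) = +1323.8 m/s²;  |a| = 1323.8 m/s².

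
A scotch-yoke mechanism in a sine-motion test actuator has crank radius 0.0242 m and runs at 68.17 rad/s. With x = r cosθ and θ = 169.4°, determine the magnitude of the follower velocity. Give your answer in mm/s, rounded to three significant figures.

ω = 68.17 rad/s
x = r cosθ ⇒ ẋ = −rω sinθ.
|v| = rω|sinθ| = 0.0242·68.17·|sin 169.4°| = 0.30347 m/s = 303.47 mm/s.

303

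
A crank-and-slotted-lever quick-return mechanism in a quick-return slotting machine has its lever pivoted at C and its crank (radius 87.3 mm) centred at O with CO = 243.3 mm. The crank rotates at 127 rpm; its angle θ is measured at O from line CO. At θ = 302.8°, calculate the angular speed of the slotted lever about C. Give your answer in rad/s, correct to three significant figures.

ω = 13.3 rad/s (from 127 rpm).
Crank pin A relative to C: A = (d + r cosθ, r sinθ); lever angle φ = atan2(r sinθ, d + r cosθ).
Differentiating tanφ: φ̇ = rω(d cosθ + r)/(d² + r² + 2dr cosθ).
d² + r² + 2dr cosθ = |CA|² = 0.089828 m²;  d cosθ + r = +0.2191 m.
|ω_lever| = |0.0873·13.3·+0.2191| / 0.089828 = 2.8319 rad/s.

2.83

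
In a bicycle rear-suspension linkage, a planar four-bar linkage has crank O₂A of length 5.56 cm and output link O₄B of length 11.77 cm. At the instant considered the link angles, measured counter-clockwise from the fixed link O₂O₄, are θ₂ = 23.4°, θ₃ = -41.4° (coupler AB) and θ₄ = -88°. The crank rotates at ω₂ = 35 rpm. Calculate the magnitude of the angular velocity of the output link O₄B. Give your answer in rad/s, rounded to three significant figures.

2.16

ω₂ = 3.665 rad/s (from 35 rpm).
Differentiating the loop-closure r₂e^{iθ₂}+r₃e^{iθ₃}=r₁+r₄e^{iθ₄} gives r₂ω₂e^{iθ₂}+r₃ω₃e^{iθ₃}=r₄ω₄e^{iθ₄}.
Eliminating the other unknown: ω₄ = r₂ω₂ sin(θ₂−θ₃) / [r₄ sin(θ₄−θ₃)].
Numerator sine = +0.90483; denominator sine = -0.72657.
Result = 0.0556·3.665·(+0.90483) / (0.1177·(-0.72657)) = -2.1562 rad/s; magnitude 2.1562 rad/s.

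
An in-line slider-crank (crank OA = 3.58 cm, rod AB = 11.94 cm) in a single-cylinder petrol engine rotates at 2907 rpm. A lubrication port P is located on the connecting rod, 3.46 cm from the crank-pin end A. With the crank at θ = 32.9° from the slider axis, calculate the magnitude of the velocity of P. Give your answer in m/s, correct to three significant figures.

ω = 304.4 rad/s.  Crank-pin speed |V_A| = rω = 10.898 m/s, perpendicular to OA.
Rod angle: sinφ = −(r/L) sinθ ⇒ φ = -9.373°; ω_rod = −rω cosθ/√(L²−r²sin²θ) = -77.673 rad/s.
V_P = V_A + ω_rod × AP, with AP = 0.0346 m along the rod.
Components: V_Px = −rω sinθ − a·ω_rod·sinφ = -6.3573 m/s;  V_Py = rω cosθ + a·ω_rod·cosφ = +6.4988 m/s.
|V_P| = √(V_Px² + V_Py²) = 9.0912 m/s.

9.09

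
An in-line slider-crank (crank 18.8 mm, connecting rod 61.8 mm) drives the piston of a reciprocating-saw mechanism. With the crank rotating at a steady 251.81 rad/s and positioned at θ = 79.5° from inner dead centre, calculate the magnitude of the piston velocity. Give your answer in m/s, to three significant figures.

ω = 251.8 rad/s
For an in-line slider-crank, x = r cosθ + √(L² − r² sin²θ), so v = −rω sinθ·[1 + r cosθ/√(L² − r² sin²θ)].
With r = 0.0188 m, L = 0.0618 m, θ = 79.5°: √(L² − r² sin²θ) = 0.058971 m.
v = −0.0188·251.8·0.98325·[1 + 0.0188·0.18224/0.058971] = -4.9252 m/s.
|v| = 4.9252 m/s.

4.93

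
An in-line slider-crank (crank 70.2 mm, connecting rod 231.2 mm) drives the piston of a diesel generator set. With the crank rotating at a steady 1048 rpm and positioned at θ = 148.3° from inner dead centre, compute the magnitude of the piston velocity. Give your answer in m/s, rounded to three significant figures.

2.99

ω = 2π·1048/60 = 109.7 rad/s
For an in-line slider-crank, x = r cosθ + √(L² − r² sin²θ), so v = −rω sinθ·[1 + r cosθ/√(L² − r² sin²θ)].
With r = 0.0702 m, L = 0.2312 m, θ = 148.3°: √(L² − r² sin²θ) = 0.22824 m.
v = −0.0702·109.7·0.52547·[1 + 0.0702·-0.85081/0.22824] = -2.9889 m/s.
|v| = 2.9889 m/s.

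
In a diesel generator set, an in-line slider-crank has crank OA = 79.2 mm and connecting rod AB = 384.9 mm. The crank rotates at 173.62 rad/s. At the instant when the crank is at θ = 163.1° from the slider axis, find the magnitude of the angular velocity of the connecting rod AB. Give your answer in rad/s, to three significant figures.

ω = 173.6 rad/s
The rod makes angle φ with the slider axis where L sinφ = r sinθ; differentiating, L cosφ·φ̇ = r ω cosθ.
L cosφ = √(L² − r² sin²θ) = 0.38421 m.
|ω_rod| = r ω |cosθ| / √(L² − r² sin²θ) = 0.0792·173.6·0.95681/0.38421 = 34.244 rad/s.

34.2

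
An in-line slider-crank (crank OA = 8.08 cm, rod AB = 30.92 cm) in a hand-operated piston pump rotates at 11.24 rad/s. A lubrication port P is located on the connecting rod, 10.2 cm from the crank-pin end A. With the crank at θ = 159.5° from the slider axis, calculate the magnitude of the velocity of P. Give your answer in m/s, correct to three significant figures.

ω = 11.24 rad/s.  Crank-pin speed |V_A| = rω = 0.90819 m/s, perpendicular to OA.
Rod angle: sinφ = −(r/L) sinθ ⇒ φ = -5.251°; ω_rod = −rω cosθ/√(L²−r²sin²θ) = +2.7628 rad/s.
V_P = V_A + ω_rod × AP, with AP = 0.102 m along the rod.
Components: V_Px = −rω sinθ − a·ω_rod·sinφ = -0.29227 m/s;  V_Py = rω cosθ + a·ω_rod·cosφ = -0.57005 m/s.
|V_P| = √(V_Px² + V_Py²) = 0.64061 m/s.

0.641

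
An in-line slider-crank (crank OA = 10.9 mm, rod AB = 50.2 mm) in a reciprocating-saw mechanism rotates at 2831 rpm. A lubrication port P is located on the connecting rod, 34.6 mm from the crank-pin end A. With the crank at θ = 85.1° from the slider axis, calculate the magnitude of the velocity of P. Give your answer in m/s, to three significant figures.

3.26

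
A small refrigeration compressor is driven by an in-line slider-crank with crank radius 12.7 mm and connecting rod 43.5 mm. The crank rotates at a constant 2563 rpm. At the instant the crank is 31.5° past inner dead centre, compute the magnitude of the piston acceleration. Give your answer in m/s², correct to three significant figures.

907

ω = 2π·2563/60 = 268.4 rad/s
x(θ) = r cosθ + √(L² − r² sin²θ); with ω constant, a = ω²·d²x/dθ².
d²x/dθ² = −r cosθ − r²(cos2θ)/√u − r⁴ sin²2θ/(4u^{3/2}),  u = L² − r² sin²θ = 0.00184822 m².
Substituting r = 0.0127 m, L = 0.0435 m, θ = 31.5°: d²x/dθ² = -0.012597 m.
a = ω²·d²x/dθ² = (268.4)²·(-0.012597) = -907.43 m/s²;  |a| = 907.43 m/s².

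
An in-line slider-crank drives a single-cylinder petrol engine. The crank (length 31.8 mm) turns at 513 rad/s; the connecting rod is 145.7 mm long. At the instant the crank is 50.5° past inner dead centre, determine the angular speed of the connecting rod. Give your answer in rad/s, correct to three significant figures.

72.3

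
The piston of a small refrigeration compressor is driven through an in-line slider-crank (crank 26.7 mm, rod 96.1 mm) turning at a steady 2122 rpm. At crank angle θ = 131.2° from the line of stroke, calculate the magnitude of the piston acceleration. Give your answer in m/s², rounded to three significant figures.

ω = 2π·2122/60 = 222.2 rad/s
x(θ) = r cosθ + √(L² − r² sin²θ); with ω constant, a = ω²·d²x/dθ².
d²x/dθ² = −r cosθ − r²(cos2θ)/√u − r⁴ sin²2θ/(4u^{3/2}),  u = L² − r² sin²θ = 0.00883162 m².
Substituting r = 0.0267 m, L = 0.0961 m, θ = 131.2°: d²x/dθ² = +0.01844 m.
a = ω²·d²x/dθ² = (222.2)²·(+0.01844) = +910.55 m/s²;  |a| = 910.55 m/s².

911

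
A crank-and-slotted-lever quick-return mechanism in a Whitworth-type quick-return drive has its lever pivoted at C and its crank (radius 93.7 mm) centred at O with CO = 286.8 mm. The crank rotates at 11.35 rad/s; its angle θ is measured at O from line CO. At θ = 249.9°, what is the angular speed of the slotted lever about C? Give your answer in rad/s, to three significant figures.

ω = 11.35 rad/s
Crank pin A relative to C: A = (d + r cosθ, r sinθ); lever angle φ = atan2(r sinθ, d + r cosθ).
Differentiating tanφ: φ̇ = rω(d cosθ + r)/(d² + r² + 2dr cosθ).
d² + r² + 2dr cosθ = |CA|² = 0.0725635 m²;  d cosθ + r = -0.0048616 m.
|ω_lever| = |0.0937·11.35·-0.0048616| / 0.0725635 = 0.071252 rad/s.

0.0713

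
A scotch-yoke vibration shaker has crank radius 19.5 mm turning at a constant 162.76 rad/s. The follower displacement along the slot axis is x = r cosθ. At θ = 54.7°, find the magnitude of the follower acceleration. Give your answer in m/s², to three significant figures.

ω = 162.8 rad/s
x = r cosθ ⇒ ẍ = −rω² cosθ (ω constant).
|a| = rω²|cosθ| = 0.0195·(162.8)²·|cos 54.7°| = 298.5 m/s².

299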